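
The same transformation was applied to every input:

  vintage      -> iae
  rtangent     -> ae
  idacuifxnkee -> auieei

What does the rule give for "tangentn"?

ae

Each output is the input with this applied: move the first character to the end, then keep only the vowels.
Doing the same to "tangentn": "ae".
(Check on "idacuifxnkee": → "dacuifxnkeei" → "auieei" ✓)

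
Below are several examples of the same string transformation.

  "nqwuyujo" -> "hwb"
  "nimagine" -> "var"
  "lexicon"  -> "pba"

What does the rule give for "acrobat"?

What's happening: shift every letter 13 places forward in the alphabet (wrapping around) — i.e. ROT13, then keep only the last 3 characters.
Working it through for "acrobat": intermediate "npebong", final "ong".

ong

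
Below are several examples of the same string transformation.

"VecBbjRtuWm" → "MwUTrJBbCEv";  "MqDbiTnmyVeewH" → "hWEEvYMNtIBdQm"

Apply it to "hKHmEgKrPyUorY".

yROuYpRkGeMhkH

The rule is to reverse the string, then flip the case of every letter.
For "hKHmEgKrPyUorY", step one produces "YroUyPrKgEmHKh"; step two turns that into "yROuYpRkGeMhkH".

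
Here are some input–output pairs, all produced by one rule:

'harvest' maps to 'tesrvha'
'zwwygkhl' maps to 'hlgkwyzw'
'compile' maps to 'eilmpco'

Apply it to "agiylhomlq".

lqomlhiyag

Rule — swap each adjacent pair of characters (1↔2, 3↔4, ...), then reverse the string.
On "agiylhomlq": the first step gives "gayihlmoql", and the second then gives "lqomlhiyag".
(Check on "zwwygkhl": → "wzywkglh" → "hlgkwyzw" ✓)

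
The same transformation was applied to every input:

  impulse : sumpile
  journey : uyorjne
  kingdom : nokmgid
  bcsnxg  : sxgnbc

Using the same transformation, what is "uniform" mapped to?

What's happening: sort the characters into reverse alphabetical order, then swap each adjacent pair of characters (1↔2, 3↔4, ...).
"uniform" → "uronmif" → "runoimf".

runoimf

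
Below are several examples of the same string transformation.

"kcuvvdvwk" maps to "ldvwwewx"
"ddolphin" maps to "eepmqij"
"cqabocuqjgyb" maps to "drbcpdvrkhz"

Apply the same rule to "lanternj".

The pattern: shift every letter 1 place forward in the alphabet (wrapping around), then delete the last character.
Working it through for "lanternj": intermediate "mboufsok", final "mboufso".

mboufso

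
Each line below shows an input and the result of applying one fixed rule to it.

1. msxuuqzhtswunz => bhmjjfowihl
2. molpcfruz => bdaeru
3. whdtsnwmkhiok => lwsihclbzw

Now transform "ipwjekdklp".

xelytzs

The rule is to delete the last 3 characters, then shift every letter 11 places backward in the alphabet (wrapping around).
Working it through for "ipwjekdklp": intermediate "ipwjekd", final "xelytzs".
(Check on "msxuuqzhtswunz": → "msxuuqzhtsw" → "bhmjjfowihl" ✓)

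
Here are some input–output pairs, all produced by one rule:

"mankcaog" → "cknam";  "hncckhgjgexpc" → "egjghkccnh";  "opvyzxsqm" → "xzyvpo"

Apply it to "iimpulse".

Looking at the pairs, the operation is to delete the last 3 characters, then reverse the string.
Working it through for "iimpulse": intermediate "iimpu", final "upmii".

upmii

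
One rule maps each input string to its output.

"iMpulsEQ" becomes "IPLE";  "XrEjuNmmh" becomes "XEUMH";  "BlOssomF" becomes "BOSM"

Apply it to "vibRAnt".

VBAT

Rule — keep every other character starting from the first (positions 1st, 3rd, 5th, ...), then convert every letter to uppercase.
"vibRAnt" → "vbAt" → "VBAT".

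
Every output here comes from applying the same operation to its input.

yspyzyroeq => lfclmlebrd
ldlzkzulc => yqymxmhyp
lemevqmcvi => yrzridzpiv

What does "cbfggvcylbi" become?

In each case the input is transformed by: shift every letter 13 places forward in the alphabet (wrapping around) — i.e. ROT13.
Applying that to "cbfggvcylbi" gives "posttiplyov".

posttiplyov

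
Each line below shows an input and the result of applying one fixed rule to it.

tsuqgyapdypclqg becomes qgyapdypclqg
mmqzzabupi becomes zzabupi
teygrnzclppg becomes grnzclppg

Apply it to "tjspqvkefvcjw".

pqvkefvcjw

The rule is to delete the first 3 characters.
For "tjspqvkefvcjw" the result is "pqvkefvcjw".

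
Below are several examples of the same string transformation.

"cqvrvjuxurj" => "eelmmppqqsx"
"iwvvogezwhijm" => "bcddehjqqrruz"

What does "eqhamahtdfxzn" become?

acchilosuvvyz

In each case the input is transformed by: shift every letter 5 places backward in the alphabet (wrapping around), then sort the characters into alphabetical order.
Working it through for "eqhamahtdfxzn": intermediate "zlcvhvcoyasui", final "acchilosuvvyz".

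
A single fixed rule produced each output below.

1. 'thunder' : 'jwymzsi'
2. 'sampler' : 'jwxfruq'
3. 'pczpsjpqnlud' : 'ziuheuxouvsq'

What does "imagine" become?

sjnrfln

In each case the input is transformed by: shift every letter 5 places forward in the alphabet (wrapping around), then move the last 2 characters to the front (rotate right by 2).
Working it through for "imagine": intermediate "nrflnsj", final "sjnrfln".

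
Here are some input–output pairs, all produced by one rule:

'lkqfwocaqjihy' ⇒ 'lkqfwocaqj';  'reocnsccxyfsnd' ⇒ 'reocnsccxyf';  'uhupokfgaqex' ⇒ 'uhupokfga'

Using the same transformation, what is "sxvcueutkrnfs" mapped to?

sxvcueutkr

Looking at the pairs, the operation is to delete the last 3 characters.
So "sxvcueutkrnfs" becomes "sxvcueutkr".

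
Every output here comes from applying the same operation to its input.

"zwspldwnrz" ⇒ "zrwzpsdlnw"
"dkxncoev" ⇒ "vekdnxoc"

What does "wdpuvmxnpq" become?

Rule — swap each adjacent pair of characters (1↔2, 3↔4, ...), then move the last 2 characters to the front (rotate right by 2).
On "wdpuvmxnpq" that produces "qpdwupmvnx".

qpdwupmvnx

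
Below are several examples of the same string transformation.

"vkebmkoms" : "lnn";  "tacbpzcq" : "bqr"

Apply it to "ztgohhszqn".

uia

What's happening: shift every letter 1 place forward in the alphabet (wrapping around), then keep one character in every 3, starting at position 2 (positions 2nd, 5th, 8th, ...).
Starting from "ztgohhszqn": after the first operation, "auhpiitaro"; after the second, "uia".
(Check on "tacbpzcq": → "ubdcqadr" → "bqr" ✓)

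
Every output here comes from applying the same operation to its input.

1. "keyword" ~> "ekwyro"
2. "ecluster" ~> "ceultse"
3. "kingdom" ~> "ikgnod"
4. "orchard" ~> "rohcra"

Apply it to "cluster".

lcsuet

Each output is the input with this applied: delete the last character, then swap each adjacent pair of characters (1↔2, 3↔4, ...).
On "cluster": the first step gives "cluste", and the second then gives "lcsuet".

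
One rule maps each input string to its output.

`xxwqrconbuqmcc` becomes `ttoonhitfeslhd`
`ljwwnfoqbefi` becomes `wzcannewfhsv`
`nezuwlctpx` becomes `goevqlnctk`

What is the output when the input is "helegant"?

The pattern: move the last 2 characters to the front (rotate right by 2), then shift every letter 9 places backward in the alphabet (wrapping around).
Starting from "helegant": after the first operation, "nthelega"; after the second, "ekyvcvxr".

ekyvcvxr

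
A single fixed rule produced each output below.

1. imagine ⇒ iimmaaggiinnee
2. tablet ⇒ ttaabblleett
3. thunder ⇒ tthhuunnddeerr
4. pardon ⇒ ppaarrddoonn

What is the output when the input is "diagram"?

Each output is the input with this applied: double every character.
"diagram" → "ddiiaaggrraamm".

ddiiaaggrraamm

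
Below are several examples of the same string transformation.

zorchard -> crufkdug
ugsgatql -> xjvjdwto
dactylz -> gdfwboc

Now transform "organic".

What's happening: shift every letter 3 places forward in the alphabet (wrapping around).
For "organic" the result is "rujdqlf".

rujdqlf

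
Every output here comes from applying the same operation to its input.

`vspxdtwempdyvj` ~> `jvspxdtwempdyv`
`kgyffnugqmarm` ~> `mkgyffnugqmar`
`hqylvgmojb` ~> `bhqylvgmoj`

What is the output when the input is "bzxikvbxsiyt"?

tbzxikvbxsiy

The transformation: move the last character to the front.
For "bzxikvbxsiyt" the result is "tbzxikvbxsiy".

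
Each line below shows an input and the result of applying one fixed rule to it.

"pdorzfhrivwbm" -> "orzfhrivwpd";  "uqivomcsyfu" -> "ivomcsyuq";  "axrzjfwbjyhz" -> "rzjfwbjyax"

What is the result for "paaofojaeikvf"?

In each case the input is transformed by: delete the last 2 characters, then move the first 2 characters to the end (rotate left by 2).
Starting from "paaofojaeikvf": after the first operation, "paaofojaeik"; after the second, "aofojaeikpa".

aofojaeikpa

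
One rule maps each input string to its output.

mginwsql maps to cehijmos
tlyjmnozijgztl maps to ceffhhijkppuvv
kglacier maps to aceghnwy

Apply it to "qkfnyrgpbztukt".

bcggjlmnppquvx

In each case the input is transformed by: shift every letter 4 places backward in the alphabet (wrapping around), then sort the characters into alphabetical order.
"qkfnyrgpbztukt" → "mgbjunclxvpqgp" → "bcggjlmnppquvx".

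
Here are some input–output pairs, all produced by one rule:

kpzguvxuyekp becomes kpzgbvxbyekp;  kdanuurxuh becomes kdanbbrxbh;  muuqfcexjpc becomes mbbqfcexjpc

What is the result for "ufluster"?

bflbster

Each output is the input with this applied: replace every "u" with "b".
Doing the same to "ufluster": "bflbster".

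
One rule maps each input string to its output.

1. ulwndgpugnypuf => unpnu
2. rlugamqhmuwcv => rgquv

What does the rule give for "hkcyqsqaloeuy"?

What's happening: keep one character in every 3, starting at position 1 (positions 1st, 4th, 7th, ...).
Doing the same to "hkcyqsqaloeuy": "hyqoy".

hyqoy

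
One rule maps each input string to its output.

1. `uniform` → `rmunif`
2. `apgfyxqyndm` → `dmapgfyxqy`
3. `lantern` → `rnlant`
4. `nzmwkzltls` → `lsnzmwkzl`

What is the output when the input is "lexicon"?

The pattern: move the last 3 characters to the front (rotate right by 3), then delete the first character.
Working it through for "lexicon": intermediate "conlexi", final "onlexi".

onlexi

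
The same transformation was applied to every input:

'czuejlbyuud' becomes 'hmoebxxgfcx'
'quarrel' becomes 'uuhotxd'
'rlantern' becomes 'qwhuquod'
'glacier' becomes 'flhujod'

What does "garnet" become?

qhwjdu

The pattern: move the first 3 characters to the end (rotate left by 3), then shift every letter 3 places forward in the alphabet (wrapping around).
Applying both steps to "garnet": "netgar", then "qhwjdu".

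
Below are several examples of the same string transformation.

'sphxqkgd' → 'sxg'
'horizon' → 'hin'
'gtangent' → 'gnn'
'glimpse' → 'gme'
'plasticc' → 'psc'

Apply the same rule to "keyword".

The rule is to keep one character in every 3, starting at position 1 (positions 1st, 4th, 7th, ...).
Applying that to "keyword" gives "kwd".

kwd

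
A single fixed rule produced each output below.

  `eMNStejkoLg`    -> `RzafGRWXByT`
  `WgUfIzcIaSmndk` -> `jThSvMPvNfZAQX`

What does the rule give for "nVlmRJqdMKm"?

Looking at the pairs, the operation is to flip the case of every letter, then shift every letter 13 places forward in the alphabet (wrapping around) — i.e. ROT13.
Working it through for "nVlmRJqdMKm": intermediate "NvLMrjQDmkM", final "AiYZewDQzxZ".
(Check on "eMNStejkoLg": → "EmnsTEJKOlG" → "RzafGRWXByT" ✓)

AiYZewDQzxZ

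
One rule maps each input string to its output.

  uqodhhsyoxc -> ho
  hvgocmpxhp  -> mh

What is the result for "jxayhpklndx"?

The pattern: keep one character in every 3, starting at position 3 (positions 3rd, 6th, 9th, ...), then delete the first character.
For "jxayhpklndx", step one produces "apn"; step two turns that into "pn".

pn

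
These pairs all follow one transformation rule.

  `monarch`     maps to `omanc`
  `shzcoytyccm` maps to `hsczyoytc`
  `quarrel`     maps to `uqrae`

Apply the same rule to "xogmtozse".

The pattern: swap each adjacent pair of characters (1↔2, 3↔4, ...), then delete the last 2 characters.
Starting from "xogmtozse": after the first operation, "oxmgotsze"; after the second, "oxmgots".

oxmgots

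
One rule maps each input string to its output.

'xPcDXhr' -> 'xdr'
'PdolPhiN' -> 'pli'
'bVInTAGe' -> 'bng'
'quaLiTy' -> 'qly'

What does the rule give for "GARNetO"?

Looking at the pairs, the operation is to keep one character in every 3, starting at position 1 (positions 1st, 4th, 7th, ...), then convert every letter to lowercase.
Starting from "GARNetO": after the first operation, "GNO"; after the second, "gno".

gno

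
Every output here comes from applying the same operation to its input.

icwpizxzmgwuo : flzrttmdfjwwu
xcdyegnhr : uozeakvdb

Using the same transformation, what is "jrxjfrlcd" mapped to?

gaozuigoc

In each case the input is transformed by: take characters alternately from the front and the back (1st, last, 2nd, 2nd-last, ...), then shift every letter 3 places backward in the alphabet (wrapping around).
On "jrxjfrlcd": the first step gives "jdrcxljrf", and the second then gives "gaozuigoc".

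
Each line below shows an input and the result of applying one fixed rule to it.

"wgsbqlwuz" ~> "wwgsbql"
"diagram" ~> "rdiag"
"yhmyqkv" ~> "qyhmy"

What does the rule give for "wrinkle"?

kwrin

The pattern: delete the last 2 characters, then move the last character to the front.
Working it through for "wrinkle": intermediate "wrink", final "kwrin".
(Check on "yhmyqkv": → "yhmyq" → "qyhmy" ✓)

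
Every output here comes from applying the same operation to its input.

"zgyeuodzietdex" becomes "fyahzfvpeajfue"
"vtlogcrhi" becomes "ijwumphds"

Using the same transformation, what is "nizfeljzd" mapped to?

aeojagfmk

The pattern: move the last 2 characters to the front (rotate right by 2), then shift every letter 1 place forward in the alphabet (wrapping around).
For "nizfeljzd", step one produces "zdnizfelj"; step two turns that into "aeojagfmk".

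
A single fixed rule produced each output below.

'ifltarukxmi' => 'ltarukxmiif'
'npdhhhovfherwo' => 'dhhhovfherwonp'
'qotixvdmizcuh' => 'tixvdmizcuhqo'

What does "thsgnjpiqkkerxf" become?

Rule — move the first 2 characters to the end (rotate left by 2).
"thsgnjpiqkkerxf" → "sgnjpiqkkerxfth".

sgnjpiqkkerxfth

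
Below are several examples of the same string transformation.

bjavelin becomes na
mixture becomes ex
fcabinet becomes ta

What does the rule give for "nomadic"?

What's happening: move the last 3 characters to the front (rotate right by 3), then keep one character in every 3, starting at position 3 (positions 3rd, 6th, 9th, ...).
Starting from "nomadic": after the first operation, "dicnoma"; after the second, "cm".

cm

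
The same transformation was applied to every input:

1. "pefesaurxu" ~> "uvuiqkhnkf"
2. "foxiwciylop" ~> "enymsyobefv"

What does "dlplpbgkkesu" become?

bfbfrwaauikt

The transformation: shift every letter 10 places backward in the alphabet (wrapping around), then move the first character to the end.
"dlplpbgkkesu" → "tbfbfrwaauik" → "bfbfrwaauikt".
(Check on "foxiwciylop": → "venymsyobef" → "enymsyobefv" ✓)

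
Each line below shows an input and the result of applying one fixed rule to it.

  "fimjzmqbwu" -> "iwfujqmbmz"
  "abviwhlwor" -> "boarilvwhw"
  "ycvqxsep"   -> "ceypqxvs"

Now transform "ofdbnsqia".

faoqbidns

Rule — swap each adjacent pair of characters (1↔2, 3↔4, ...), then take characters alternately from the front and the back (1st, last, 2nd, 2nd-last, ...).
"ofdbnsqia" → "faoqbidns".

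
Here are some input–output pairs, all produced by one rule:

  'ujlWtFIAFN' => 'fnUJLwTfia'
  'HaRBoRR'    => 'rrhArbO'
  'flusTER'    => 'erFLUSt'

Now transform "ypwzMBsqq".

Rule — flip the case of every letter, then move the last 2 characters to the front (rotate right by 2).
For "ypwzMBsqq" the result is "QQYPWZmbS".

QQYPWZmbS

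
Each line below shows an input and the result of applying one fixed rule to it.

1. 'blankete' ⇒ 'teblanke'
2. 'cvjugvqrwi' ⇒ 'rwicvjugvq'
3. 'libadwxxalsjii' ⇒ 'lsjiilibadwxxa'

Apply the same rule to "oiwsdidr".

droiwsdi

In each case the input is transformed by: move the first 2 characters to the end (rotate left by 2), then swap the front and back halves of the string.
Starting from "oiwsdidr": after the first operation, "wsdidroi"; after the second, "droiwsdi".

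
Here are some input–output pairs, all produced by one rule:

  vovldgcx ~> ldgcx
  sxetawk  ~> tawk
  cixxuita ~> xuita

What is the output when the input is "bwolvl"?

lvl

The rule is to delete the first 3 characters.
Doing the same to "bwolvl": "lvl".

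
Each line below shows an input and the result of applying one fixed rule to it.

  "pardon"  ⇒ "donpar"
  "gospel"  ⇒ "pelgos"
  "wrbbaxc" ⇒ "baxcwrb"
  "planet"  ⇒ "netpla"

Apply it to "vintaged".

The transformation: move the first 3 characters to the end (rotate left by 3).
On "vintaged" that produces "tagedvin".

tagedvin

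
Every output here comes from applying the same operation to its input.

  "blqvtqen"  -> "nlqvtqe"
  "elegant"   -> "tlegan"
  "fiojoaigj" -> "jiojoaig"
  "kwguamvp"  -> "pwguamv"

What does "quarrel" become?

Looking at the pairs, the operation is to delete the first character, then move the last character to the front.
Applying both steps to "quarrel": "uarrel", then "luarre".

luarre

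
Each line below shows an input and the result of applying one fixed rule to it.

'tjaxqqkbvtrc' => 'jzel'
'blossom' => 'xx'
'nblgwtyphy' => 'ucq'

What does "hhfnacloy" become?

olh

Looking at the pairs, the operation is to shift every letter 9 places forward in the alphabet (wrapping around), then keep one character in every 3, starting at position 3 (positions 3rd, 6th, 9th, ...).
On "hhfnacloy": the first step gives "qqowjluxh", and the second then gives "olh".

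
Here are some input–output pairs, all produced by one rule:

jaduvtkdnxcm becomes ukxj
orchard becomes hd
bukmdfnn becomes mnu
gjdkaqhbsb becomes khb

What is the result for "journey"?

Rule — move the first 2 characters to the end (rotate left by 2), then keep one character in every 3, starting at position 2 (positions 2nd, 5th, 8th, ...).
Applying both steps to "journey": "urneyjo", then "ry".

ry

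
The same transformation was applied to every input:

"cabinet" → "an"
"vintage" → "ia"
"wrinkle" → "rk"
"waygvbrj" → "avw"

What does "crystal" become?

The transformation: swap the first and last characters, then keep one character in every 3, starting at position 2 (positions 2nd, 5th, 8th, ...).
For "crystal", step one produces "lrystac"; step two turns that into "rt".
(Check on "vintage": → "eintagv" → "ia" ✓)

rt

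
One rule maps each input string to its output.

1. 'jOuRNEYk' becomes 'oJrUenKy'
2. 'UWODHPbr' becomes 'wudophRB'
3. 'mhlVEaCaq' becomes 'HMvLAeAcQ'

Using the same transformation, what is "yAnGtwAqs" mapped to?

aYgNWTQaS

The transformation: flip the case of every letter, then swap each adjacent pair of characters (1↔2, 3↔4, ...).
On "yAnGtwAqs": the first step gives "YaNgTWaQS", and the second then gives "aYgNWTQaS".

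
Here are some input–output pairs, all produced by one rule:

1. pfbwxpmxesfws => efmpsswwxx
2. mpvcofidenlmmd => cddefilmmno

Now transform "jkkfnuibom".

Each output is the input with this applied: delete the first 3 characters, then sort the characters into alphabetical order.
Starting from "jkkfnuibom": after the first operation, "fnuibom"; after the second, "bfimnou".

bfimnou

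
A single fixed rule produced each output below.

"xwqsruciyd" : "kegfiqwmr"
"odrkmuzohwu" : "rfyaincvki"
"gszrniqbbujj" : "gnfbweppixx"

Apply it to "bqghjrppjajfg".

The rule is to delete the first character, then shift every letter 12 places backward in the alphabet (wrapping around).
On "bqghjrppjajfg": the first step gives "qghjrppjajfg", and the second then gives "euvxfddxoxtu".

euvxfddxoxtu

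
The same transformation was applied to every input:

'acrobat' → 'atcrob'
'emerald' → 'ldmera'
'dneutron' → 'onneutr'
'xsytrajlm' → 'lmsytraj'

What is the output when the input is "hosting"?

ngosti

What's happening: delete the first character, then move the last 2 characters to the front (rotate right by 2).
On "hosting": the first step gives "osting", and the second then gives "ngosti".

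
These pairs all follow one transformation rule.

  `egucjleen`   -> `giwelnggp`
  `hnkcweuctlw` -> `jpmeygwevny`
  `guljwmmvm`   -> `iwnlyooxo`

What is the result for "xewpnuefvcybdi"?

zgyrpwghxeadfk

What's happening: shift every letter 2 places forward in the alphabet (wrapping around).
Doing the same to "xewpnuefvcybdi": "zgyrpwghxeadfk".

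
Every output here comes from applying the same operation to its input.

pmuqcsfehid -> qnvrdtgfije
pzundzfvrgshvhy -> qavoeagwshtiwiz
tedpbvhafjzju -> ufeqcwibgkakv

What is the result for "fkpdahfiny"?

Rule — shift every letter 1 place forward in the alphabet (wrapping around).
"fkpdahfiny" → "glqebigjoz".

glqebigjoz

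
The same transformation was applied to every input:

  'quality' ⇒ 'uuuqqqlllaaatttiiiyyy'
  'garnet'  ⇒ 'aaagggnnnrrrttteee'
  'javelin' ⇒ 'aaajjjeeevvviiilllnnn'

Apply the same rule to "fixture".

iiiffftttxxxrrruuueee

Looking at the pairs, the operation is to swap each adjacent pair of characters (1↔2, 3↔4, ...), then repeat every character 3 times.
Applying both steps to "fixture": "iftxrue", then "iiiffftttxxxrrruuueee".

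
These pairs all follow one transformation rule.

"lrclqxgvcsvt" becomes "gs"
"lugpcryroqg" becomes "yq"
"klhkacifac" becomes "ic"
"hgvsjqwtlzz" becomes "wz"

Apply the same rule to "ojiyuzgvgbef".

The rule is to keep one character in every 3, starting at position 1 (positions 1st, 4th, 7th, ...), then delete the first 2 characters.
Starting from "ojiyuzgvgbef": after the first operation, "oygb"; after the second, "gb".
(Check on "lrclqxgvcsvt": → "llgs" → "gs" ✓)

gb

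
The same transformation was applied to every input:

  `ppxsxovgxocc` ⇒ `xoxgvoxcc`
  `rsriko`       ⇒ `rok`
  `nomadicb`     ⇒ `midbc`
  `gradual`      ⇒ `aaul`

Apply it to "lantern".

The transformation: swap each adjacent pair of characters (1↔2, 3↔4, ...), then delete the first 3 characters.
"lantern" → "altnren" → "nren".
(Check on "nomadicb": → "onamidbc" → "midbc" ✓)

nren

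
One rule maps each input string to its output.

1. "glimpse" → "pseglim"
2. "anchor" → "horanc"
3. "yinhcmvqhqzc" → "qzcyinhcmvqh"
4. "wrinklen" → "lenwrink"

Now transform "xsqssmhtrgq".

In each case the input is transformed by: move the last 3 characters to the front (rotate right by 3).
"xsqssmhtrgq" → "rgqxsqssmht".

rgqxsqssmht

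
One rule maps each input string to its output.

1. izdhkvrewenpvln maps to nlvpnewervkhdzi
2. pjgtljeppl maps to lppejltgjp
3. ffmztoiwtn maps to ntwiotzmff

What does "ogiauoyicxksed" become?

In each case the input is transformed by: reverse the string.
Doing the same to "ogiauoyicxksed": "deskxciyouaigo".

deskxciyouaigo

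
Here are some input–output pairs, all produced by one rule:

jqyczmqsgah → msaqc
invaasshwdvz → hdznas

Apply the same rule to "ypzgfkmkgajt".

katpgk

Each output is the input with this applied: keep every other character starting from the second (positions 2nd, 4th, 6th, ...), then move the last 3 characters to the front (rotate right by 3).
On "ypzgfkmkgajt": the first step gives "pgkkat", and the second then gives "katpgk".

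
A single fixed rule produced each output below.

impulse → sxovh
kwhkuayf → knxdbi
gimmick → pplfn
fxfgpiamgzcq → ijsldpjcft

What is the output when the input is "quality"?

The rule is to shift every letter 3 places forward in the alphabet (wrapping around), then delete the first 2 characters.
For "quality", step one produces "txdolwb"; step two turns that into "dolwb".

dolwb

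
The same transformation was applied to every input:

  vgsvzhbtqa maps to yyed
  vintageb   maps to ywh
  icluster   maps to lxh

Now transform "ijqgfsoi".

ljr

The pattern: shift every letter 3 places forward in the alphabet (wrapping around), then keep one character in every 3, starting at position 1 (positions 1st, 4th, 7th, ...).
So "ijqgfsoi" becomes "ljr".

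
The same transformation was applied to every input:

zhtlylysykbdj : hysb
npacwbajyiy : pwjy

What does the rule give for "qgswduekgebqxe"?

gdkbe

The transformation: keep one character in every 3, starting at position 2 (positions 2nd, 5th, 8th, ...).
On "qgswduekgebqxe" that produces "gdkbe".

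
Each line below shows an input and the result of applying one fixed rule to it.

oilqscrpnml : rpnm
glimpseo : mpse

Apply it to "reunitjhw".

itjh

Looking at the pairs, the operation is to move the last character to the front, then keep only the last 4 characters.
Working it through for "reunitjhw": intermediate "wreunitjh", final "itjh".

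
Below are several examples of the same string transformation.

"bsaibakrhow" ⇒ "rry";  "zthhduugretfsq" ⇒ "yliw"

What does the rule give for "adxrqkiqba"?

obs

The rule is to shift every letter 9 places backward in the alphabet (wrapping around), then keep one character in every 3, starting at position 3 (positions 3rd, 6th, 9th, ...).
Working it through for "adxrqkiqba": intermediate "ruoihbzhsr", final "obs".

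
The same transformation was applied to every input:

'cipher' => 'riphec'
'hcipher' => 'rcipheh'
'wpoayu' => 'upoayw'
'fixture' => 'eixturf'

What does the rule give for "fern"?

What's happening: swap the first and last characters.
So "fern" becomes "nerf".

nerf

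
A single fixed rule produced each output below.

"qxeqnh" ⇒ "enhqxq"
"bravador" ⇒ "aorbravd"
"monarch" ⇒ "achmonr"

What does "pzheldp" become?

edppzhl

Rule — move the last 3 characters to the front (rotate right by 3), then swap the first and last characters.
On "pzheldp": the first step gives "ldppzhe", and the second then gives "edppzhl".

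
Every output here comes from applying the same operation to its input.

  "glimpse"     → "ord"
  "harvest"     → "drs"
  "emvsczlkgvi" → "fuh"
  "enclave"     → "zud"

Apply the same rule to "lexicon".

Rule — shift every letter 1 place backward in the alphabet (wrapping around), then keep only the last 3 characters.
Starting from "lexicon": after the first operation, "kdwhbnm"; after the second, "bnm".

bnm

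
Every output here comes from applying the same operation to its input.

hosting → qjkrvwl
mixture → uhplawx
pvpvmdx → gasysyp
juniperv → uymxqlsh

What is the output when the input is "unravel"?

hoxqudy

The rule is to shift every letter 3 places forward in the alphabet (wrapping around), then move the last 2 characters to the front (rotate right by 2).
On "unravel": the first step gives "xqudyho", and the second then gives "hoxqudy".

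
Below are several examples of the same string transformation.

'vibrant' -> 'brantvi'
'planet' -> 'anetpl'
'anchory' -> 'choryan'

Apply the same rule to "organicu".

The transformation: move the first 2 characters to the end (rotate left by 2).
On "organicu" that produces "ganicuor".

ganicuor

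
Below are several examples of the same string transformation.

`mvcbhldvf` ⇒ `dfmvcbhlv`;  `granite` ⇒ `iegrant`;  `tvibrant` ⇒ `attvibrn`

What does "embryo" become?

roemby

The transformation: move the last 2 characters to the front (rotate right by 2), then swap the first and last characters.
Starting from "embryo": after the first operation, "yoembr"; after the second, "roemby".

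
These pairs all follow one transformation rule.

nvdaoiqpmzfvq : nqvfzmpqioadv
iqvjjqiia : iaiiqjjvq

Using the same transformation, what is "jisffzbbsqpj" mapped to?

The pattern: reverse the string, then move the last character to the front.
"jisffzbbsqpj" → "jpqsbbzffsij" → "jjpqsbbzffsi".

jjpqsbbzffsi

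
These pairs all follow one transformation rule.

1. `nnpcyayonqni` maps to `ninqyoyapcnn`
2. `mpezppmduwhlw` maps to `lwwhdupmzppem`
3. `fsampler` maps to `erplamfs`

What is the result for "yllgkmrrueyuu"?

uueyrumrgklly

What's happening: reverse the string, then swap each adjacent pair of characters (1↔2, 3↔4, ...).
So "yllgkmrrueyuu" becomes "uueyrumrgklly".
(Check on "fsampler": → "relpmasf" → "erplamfs" ✓)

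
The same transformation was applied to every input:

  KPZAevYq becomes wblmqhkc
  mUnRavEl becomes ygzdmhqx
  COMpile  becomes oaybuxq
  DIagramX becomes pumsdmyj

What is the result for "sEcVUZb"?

eqohgln

What's happening: shift every letter 12 places forward in the alphabet (wrapping around), then convert every letter to lowercase.
Applying both steps to "sEcVUZb": "eQoHGLn", then "eqohgln".
(Check on "KPZAevYq": → "WBLMqhKc" → "wblmqhkc" ✓)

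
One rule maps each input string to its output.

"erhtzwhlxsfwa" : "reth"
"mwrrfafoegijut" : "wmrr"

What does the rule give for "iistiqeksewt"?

The rule is to swap each adjacent pair of characters (1↔2, 3↔4, ...), then keep only the first 4 characters.
Starting from "iistiqeksewt": after the first operation, "iitsqikeestw"; after the second, "iits".

iits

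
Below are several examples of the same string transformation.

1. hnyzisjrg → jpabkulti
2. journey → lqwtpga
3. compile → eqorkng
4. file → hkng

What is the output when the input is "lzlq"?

The transformation: shift every letter 2 places forward in the alphabet (wrapping around).
"lzlq" → "nbns".

nbns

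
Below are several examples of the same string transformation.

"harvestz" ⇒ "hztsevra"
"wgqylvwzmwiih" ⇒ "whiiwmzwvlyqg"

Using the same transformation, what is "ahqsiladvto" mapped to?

The transformation: move the first character to the end, then reverse the string.
Starting from "ahqsiladvto": after the first operation, "hqsiladvtoa"; after the second, "aotvdalisqh".

aotvdalisqh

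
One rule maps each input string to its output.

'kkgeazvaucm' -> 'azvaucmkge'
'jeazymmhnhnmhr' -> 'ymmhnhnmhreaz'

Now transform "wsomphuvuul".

phuvuulsom

The pattern: delete the first character, then move the first 3 characters to the end (rotate left by 3).
Starting from "wsomphuvuul": after the first operation, "somphuvuul"; after the second, "phuvuulsom".
(Check on "kkgeazvaucm": → "kgeazvaucm" → "azvaucmkge" ✓)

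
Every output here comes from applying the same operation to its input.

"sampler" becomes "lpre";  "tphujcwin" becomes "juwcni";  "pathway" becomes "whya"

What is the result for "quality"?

The transformation: delete the first 3 characters, then swap each adjacent pair of characters (1↔2, 3↔4, ...).
Starting from "quality": after the first operation, "lity"; after the second, "ilyt".

ilyt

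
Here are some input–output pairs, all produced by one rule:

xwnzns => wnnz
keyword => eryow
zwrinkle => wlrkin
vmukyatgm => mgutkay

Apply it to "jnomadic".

What's happening: take characters alternately from the front and the back (1st, last, 2nd, 2nd-last, ...), then delete the first 2 characters.
For "jnomadic" the result is "niodma".

niodma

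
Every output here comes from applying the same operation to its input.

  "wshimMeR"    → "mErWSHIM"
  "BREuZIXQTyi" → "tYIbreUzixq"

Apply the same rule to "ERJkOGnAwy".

aWYerjKogN

The pattern: move the last 3 characters to the front (rotate right by 3), then flip the case of every letter.
Applying that to "ERJkOGnAwy" gives "aWYerjKogN".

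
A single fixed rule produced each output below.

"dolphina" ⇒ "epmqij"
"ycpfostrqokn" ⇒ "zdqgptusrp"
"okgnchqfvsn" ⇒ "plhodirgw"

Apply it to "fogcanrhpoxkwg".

Looking at the pairs, the operation is to shift every letter 1 place forward in the alphabet (wrapping around), then delete the last 2 characters.
For "fogcanrhpoxkwg", step one produces "gphdbosiqpylxh"; step two turns that into "gphdbosiqpyl".

gphdbosiqpyl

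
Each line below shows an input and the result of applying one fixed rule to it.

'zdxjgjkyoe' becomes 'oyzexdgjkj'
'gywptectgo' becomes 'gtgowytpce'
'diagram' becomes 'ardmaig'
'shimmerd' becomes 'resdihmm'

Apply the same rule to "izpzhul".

uhilpzz

The rule is to move the last 3 characters to the front (rotate right by 3), then swap each adjacent pair of characters (1↔2, 3↔4, ...).
So "izpzhul" becomes "uhilpzz".
(Check on "zdxjgjkyoe": → "yoezdxjgjk" → "oyzexdgjkj" ✓)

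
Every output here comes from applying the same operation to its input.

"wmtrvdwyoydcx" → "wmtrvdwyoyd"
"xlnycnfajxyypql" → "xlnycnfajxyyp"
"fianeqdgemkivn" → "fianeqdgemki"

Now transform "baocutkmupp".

baocutkmu

Rule — delete the last 2 characters.
Applying that to "baocutkmupp" gives "baocutkmu".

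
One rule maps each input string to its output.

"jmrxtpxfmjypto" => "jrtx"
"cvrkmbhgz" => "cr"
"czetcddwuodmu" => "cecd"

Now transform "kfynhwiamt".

ky

Rule — keep every other character starting from the first (positions 1st, 3rd, 5th, ...), then delete the last 3 characters.
Working it through for "kfynhwiamt": intermediate "kyhim", final "ky".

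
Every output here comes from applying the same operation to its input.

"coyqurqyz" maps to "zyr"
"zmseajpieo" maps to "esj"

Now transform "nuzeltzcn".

nzt

What's happening: keep one character in every 3, starting at position 3 (positions 3rd, 6th, 9th, ...), then move the last character to the front.
"nuzeltzcn" → "ztn" → "nzt".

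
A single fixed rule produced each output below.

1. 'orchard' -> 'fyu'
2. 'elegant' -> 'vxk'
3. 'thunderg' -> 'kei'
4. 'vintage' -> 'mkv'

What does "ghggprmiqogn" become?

Rule — shift every letter 9 places backward in the alphabet (wrapping around), then keep one character in every 3, starting at position 1 (positions 1st, 4th, 7th, ...).
Working it through for "ghggprmiqogn": intermediate "xyxxgidzhfxe", final "xxdf".

xxdf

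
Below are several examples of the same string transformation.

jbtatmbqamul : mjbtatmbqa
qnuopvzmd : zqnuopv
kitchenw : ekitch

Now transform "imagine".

Looking at the pairs, the operation is to delete the last 2 characters, then move the last character to the front.
Applying both steps to "imagine": "imagi", then "iimag".

iimag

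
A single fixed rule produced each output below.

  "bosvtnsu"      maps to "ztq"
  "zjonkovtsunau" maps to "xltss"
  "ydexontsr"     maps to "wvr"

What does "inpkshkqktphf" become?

giird

Looking at the pairs, the operation is to shift every letter 2 places backward in the alphabet (wrapping around), then keep one character in every 3, starting at position 1 (positions 1st, 4th, 7th, ...).
Applying both steps to "inpkshkqktphf": "glniqfioirnfd", then "giird".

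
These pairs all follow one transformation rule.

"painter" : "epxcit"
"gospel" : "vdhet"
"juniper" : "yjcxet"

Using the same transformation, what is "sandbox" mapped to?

hpcsqd

Looking at the pairs, the operation is to shift every letter 11 places backward in the alphabet (wrapping around), then delete the last character.
For "sandbox" the result is "hpcsqd".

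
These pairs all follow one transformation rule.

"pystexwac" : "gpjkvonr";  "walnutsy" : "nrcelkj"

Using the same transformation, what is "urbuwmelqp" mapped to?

lislndvch

What's happening: shift every letter 9 places backward in the alphabet (wrapping around), then delete the last character.
For "urbuwmelqp", step one produces "lislndvchg"; step two turns that into "lislndvch".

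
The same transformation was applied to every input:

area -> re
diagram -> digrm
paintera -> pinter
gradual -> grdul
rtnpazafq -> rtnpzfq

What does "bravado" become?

brvdo

Each output is the input with this applied: remove every "a".
"bravado" → "brvdo".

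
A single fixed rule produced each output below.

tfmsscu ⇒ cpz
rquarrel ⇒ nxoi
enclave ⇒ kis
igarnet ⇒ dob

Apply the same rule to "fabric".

xoz

In each case the input is transformed by: shift every letter 3 places backward in the alphabet (wrapping around), then keep every other character starting from the second (positions 2nd, 4th, 6th, ...).
On "fabric": the first step gives "cxyofz", and the second then gives "xoz".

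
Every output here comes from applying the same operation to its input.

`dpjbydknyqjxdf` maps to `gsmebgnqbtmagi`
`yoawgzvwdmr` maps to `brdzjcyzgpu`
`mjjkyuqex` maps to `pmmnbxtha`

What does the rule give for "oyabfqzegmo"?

What's happening: shift every letter 3 places forward in the alphabet (wrapping around).
For "oyabfqzegmo" the result is "rbdeitchjpr".

rbdeitchjpr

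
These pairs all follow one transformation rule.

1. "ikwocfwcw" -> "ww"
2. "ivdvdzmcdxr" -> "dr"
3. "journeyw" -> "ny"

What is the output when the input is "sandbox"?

bx

The pattern: keep every other character starting from the first (positions 1st, 3rd, 5th, ...), then keep only the last 2 characters.
Doing the same to "sandbox": "bx".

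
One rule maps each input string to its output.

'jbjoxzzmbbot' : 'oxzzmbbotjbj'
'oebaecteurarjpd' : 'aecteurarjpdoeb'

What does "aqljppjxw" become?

The rule is to move the first 3 characters to the end (rotate left by 3).
So "aqljppjxw" becomes "jppjxwaql".

jppjxwaql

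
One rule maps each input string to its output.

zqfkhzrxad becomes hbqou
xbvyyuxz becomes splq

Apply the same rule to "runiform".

lzfd

Rule — keep every other character starting from the second (positions 2nd, 4th, 6th, ...), then shift every letter 9 places backward in the alphabet (wrapping around).
For "runiform", step one produces "uiom"; step two turns that into "lzfd".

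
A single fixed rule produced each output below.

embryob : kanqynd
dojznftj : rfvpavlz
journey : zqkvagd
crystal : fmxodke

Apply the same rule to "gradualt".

Looking at the pairs, the operation is to shift every letter 12 places forward in the alphabet (wrapping around), then move the last 3 characters to the front (rotate right by 3).
For "gradualt", step one produces "sdmpgmxf"; step two turns that into "mxfsdmpg".

mxfsdmpg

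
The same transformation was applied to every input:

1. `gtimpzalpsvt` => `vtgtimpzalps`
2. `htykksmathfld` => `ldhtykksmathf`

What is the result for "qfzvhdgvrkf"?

kfqfzvhdgvr

The rule is to move the last 2 characters to the front (rotate right by 2).
On "qfzvhdgvrkf" that produces "kfqfzvhdgvr".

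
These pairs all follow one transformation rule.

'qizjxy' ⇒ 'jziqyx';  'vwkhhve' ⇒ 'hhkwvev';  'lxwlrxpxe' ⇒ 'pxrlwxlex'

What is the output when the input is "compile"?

ipmocel

The transformation: move the last 2 characters to the front (rotate right by 2), then reverse the string.
Applying both steps to "compile": "lecompi", then "ipmocel".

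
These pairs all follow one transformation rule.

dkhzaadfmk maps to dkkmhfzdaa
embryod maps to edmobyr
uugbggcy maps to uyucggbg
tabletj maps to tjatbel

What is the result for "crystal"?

What's happening: take characters alternately from the front and the back (1st, last, 2nd, 2nd-last, ...).
On "crystal" that produces "clrayts".

clrayts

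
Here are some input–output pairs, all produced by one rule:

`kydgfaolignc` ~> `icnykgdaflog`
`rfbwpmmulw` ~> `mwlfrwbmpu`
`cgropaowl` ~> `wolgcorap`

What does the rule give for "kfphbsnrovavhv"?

avhfkhpsbrnvov

In each case the input is transformed by: swap each adjacent pair of characters (1↔2, 3↔4, ...), then move the last 3 characters to the front (rotate right by 3).
Working it through for "kfphbsnrovavhv": intermediate "fkhpsbrnvovavh", final "avhfkhpsbrnvov".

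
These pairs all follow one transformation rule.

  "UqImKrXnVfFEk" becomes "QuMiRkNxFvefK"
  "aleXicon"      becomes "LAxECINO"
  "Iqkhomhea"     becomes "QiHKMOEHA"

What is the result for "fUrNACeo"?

uFnRcaOE

In each case the input is transformed by: flip the case of every letter, then swap each adjacent pair of characters (1↔2, 3↔4, ...).
"fUrNACeo" → "FuRnacEO" → "uFnRcaOE".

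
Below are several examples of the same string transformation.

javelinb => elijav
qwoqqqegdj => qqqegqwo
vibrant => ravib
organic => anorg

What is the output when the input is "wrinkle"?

nkwri

In each case the input is transformed by: delete the last 2 characters, then move the first 3 characters to the end (rotate left by 3).
"wrinkle" → "wrink" → "nkwri".
(Check on "vibrant": → "vibra" → "ravib" ✓)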